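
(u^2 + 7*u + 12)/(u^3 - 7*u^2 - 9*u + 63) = (u + 4)/(u^2 - 10*u + 21)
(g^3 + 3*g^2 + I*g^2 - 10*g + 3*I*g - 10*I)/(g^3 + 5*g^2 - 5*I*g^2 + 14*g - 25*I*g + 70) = (g^2 + g*(-2 + I) - 2*I)/(g^2 - 5*I*g + 14)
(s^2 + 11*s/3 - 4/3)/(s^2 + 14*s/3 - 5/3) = (s + 4)/(s + 5)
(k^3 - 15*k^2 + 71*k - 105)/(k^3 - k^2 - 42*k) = (k^2 - 8*k + 15)/(k*(k + 6))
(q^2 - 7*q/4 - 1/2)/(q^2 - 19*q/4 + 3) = (4*q^2 - 7*q - 2)/(4*q^2 - 19*q + 12)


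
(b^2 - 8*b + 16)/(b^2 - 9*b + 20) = (b - 4)/(b - 5)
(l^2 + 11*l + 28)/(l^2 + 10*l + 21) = (l + 4)/(l + 3)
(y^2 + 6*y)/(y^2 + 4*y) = (y + 6)/(y + 4)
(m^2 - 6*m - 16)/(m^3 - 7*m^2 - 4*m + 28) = (m - 8)/(m^2 - 9*m + 14)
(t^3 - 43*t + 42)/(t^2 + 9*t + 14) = (t^2 - 7*t + 6)/(t + 2)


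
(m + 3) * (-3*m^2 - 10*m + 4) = -3*m^3 - 19*m^2 - 26*m + 12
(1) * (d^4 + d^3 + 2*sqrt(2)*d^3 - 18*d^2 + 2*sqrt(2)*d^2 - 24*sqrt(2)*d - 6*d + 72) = d^4 + d^3 + 2*sqrt(2)*d^3 - 18*d^2 + 2*sqrt(2)*d^2 - 24*sqrt(2)*d - 6*d + 72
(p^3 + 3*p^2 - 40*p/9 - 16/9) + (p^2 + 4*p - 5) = p^3 + 4*p^2 - 4*p/9 - 61/9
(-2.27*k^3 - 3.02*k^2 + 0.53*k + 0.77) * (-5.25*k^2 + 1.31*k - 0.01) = 11.9175*k^5 + 12.8813*k^4 - 6.716*k^3 - 3.318*k^2 + 1.0034*k - 0.0077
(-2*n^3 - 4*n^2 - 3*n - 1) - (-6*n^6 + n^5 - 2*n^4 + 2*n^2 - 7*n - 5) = 6*n^6 - n^5 + 2*n^4 - 2*n^3 - 6*n^2 + 4*n + 4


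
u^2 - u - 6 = (u - 3)*(u + 2)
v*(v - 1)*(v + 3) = v^3 + 2*v^2 - 3*v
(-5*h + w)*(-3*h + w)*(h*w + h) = 15*h^3*w + 15*h^3 - 8*h^2*w^2 - 8*h^2*w + h*w^3 + h*w^2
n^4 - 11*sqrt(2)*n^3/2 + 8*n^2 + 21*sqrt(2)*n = n*(n - 7*sqrt(2)/2)*(n - 3*sqrt(2))*(n + sqrt(2))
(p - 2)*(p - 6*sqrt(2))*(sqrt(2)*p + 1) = sqrt(2)*p^3 - 11*p^2 - 2*sqrt(2)*p^2 - 6*sqrt(2)*p + 22*p + 12*sqrt(2)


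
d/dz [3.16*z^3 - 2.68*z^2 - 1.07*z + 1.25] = 9.48*z^2 - 5.36*z - 1.07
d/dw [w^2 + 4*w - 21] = 2*w + 4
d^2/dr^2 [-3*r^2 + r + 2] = -6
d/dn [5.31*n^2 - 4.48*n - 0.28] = 10.62*n - 4.48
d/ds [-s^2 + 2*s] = 2 - 2*s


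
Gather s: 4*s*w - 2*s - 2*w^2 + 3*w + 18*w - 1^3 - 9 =s*(4*w - 2) - 2*w^2 + 21*w - 10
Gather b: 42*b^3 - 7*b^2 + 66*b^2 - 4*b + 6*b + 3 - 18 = 42*b^3 + 59*b^2 + 2*b - 15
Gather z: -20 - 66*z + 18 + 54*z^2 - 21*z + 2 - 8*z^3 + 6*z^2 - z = -8*z^3 + 60*z^2 - 88*z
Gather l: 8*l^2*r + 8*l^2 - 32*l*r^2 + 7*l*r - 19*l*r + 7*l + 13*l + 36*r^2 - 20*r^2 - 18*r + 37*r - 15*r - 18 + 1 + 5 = l^2*(8*r + 8) + l*(-32*r^2 - 12*r + 20) + 16*r^2 + 4*r - 12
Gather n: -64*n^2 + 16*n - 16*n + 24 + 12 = 36 - 64*n^2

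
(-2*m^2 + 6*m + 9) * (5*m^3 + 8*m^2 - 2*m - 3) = -10*m^5 + 14*m^4 + 97*m^3 + 66*m^2 - 36*m - 27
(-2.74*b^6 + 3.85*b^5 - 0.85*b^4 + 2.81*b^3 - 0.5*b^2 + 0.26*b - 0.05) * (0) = 0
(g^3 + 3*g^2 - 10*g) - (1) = g^3 + 3*g^2 - 10*g - 1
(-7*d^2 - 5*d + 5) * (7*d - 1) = -49*d^3 - 28*d^2 + 40*d - 5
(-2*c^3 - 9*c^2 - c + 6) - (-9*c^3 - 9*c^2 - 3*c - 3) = 7*c^3 + 2*c + 9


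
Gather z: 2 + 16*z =16*z + 2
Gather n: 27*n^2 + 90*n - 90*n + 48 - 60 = 27*n^2 - 12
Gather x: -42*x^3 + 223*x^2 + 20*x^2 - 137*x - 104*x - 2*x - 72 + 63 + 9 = -42*x^3 + 243*x^2 - 243*x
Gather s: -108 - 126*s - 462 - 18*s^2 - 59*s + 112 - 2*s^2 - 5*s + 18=-20*s^2 - 190*s - 440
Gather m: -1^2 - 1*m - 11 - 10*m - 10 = -11*m - 22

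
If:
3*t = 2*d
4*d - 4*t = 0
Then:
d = 0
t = 0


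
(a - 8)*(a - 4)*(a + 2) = a^3 - 10*a^2 + 8*a + 64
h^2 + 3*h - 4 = (h - 1)*(h + 4)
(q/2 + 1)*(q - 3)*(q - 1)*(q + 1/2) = q^4/2 - 3*q^3/4 - 3*q^2 + 7*q/4 + 3/2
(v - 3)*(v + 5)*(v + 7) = v^3 + 9*v^2 - v - 105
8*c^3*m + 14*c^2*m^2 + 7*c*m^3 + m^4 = m*(c + m)*(2*c + m)*(4*c + m)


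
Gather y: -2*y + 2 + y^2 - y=y^2 - 3*y + 2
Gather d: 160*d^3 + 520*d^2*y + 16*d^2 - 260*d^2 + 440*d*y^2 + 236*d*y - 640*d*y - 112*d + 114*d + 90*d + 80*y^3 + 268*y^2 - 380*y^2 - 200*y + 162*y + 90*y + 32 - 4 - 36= 160*d^3 + d^2*(520*y - 244) + d*(440*y^2 - 404*y + 92) + 80*y^3 - 112*y^2 + 52*y - 8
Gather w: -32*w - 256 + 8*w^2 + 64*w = 8*w^2 + 32*w - 256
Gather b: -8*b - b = -9*b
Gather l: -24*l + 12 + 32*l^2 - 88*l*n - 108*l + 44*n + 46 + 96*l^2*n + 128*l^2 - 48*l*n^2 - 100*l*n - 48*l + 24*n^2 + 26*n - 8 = l^2*(96*n + 160) + l*(-48*n^2 - 188*n - 180) + 24*n^2 + 70*n + 50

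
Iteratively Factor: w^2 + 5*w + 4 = (w + 1)*(w + 4)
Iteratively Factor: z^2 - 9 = (z + 3)*(z - 3)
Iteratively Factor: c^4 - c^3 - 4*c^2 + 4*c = (c - 2)*(c^3 + c^2 - 2*c) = c*(c - 2)*(c^2 + c - 2) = c*(c - 2)*(c - 1)*(c + 2)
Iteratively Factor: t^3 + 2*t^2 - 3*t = (t - 1)*(t^2 + 3*t) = t*(t - 1)*(t + 3)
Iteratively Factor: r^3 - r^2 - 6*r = (r)*(r^2 - r - 6) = r*(r - 3)*(r + 2)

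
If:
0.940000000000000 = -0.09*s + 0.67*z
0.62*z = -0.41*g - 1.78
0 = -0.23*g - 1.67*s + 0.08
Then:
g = -6.66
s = 0.97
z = 1.53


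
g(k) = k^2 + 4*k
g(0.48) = 2.15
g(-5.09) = 5.55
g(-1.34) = -3.56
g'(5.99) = 15.98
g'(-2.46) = -0.92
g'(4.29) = 12.58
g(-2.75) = -3.44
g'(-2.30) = -0.60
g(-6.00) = 12.00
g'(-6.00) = -8.00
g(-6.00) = 12.00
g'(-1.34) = 1.32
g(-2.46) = -3.79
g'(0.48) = 4.96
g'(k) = 2*k + 4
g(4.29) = 35.56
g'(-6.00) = -8.00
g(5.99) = 59.84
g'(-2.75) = -1.50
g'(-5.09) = -6.18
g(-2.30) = -3.91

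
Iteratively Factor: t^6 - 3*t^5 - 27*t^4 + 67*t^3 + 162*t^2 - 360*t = (t - 2)*(t^5 - t^4 - 29*t^3 + 9*t^2 + 180*t) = (t - 2)*(t + 3)*(t^4 - 4*t^3 - 17*t^2 + 60*t) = (t - 5)*(t - 2)*(t + 3)*(t^3 + t^2 - 12*t) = (t - 5)*(t - 3)*(t - 2)*(t + 3)*(t^2 + 4*t) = t*(t - 5)*(t - 3)*(t - 2)*(t + 3)*(t + 4)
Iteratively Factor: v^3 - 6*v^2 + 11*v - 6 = (v - 1)*(v^2 - 5*v + 6) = (v - 3)*(v - 1)*(v - 2)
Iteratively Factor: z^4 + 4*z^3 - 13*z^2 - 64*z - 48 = (z + 1)*(z^3 + 3*z^2 - 16*z - 48) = (z + 1)*(z + 4)*(z^2 - z - 12) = (z - 4)*(z + 1)*(z + 4)*(z + 3)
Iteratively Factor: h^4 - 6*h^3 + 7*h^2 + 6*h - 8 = (h - 4)*(h^3 - 2*h^2 - h + 2) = (h - 4)*(h - 2)*(h^2 - 1) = (h - 4)*(h - 2)*(h + 1)*(h - 1)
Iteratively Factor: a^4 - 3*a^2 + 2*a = (a + 2)*(a^3 - 2*a^2 + a) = a*(a + 2)*(a^2 - 2*a + 1) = a*(a - 1)*(a + 2)*(a - 1)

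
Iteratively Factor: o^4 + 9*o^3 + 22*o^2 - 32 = (o + 4)*(o^3 + 5*o^2 + 2*o - 8) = (o - 1)*(o + 4)*(o^2 + 6*o + 8) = (o - 1)*(o + 2)*(o + 4)*(o + 4)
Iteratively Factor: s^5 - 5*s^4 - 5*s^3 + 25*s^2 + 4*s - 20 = (s - 2)*(s^4 - 3*s^3 - 11*s^2 + 3*s + 10) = (s - 5)*(s - 2)*(s^3 + 2*s^2 - s - 2) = (s - 5)*(s - 2)*(s - 1)*(s^2 + 3*s + 2) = (s - 5)*(s - 2)*(s - 1)*(s + 1)*(s + 2)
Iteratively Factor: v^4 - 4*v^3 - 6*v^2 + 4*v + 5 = (v - 5)*(v^3 + v^2 - v - 1) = (v - 5)*(v + 1)*(v^2 - 1) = (v - 5)*(v - 1)*(v + 1)*(v + 1)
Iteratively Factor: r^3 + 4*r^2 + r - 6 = (r - 1)*(r^2 + 5*r + 6) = (r - 1)*(r + 2)*(r + 3)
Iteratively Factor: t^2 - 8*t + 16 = (t - 4)*(t - 4)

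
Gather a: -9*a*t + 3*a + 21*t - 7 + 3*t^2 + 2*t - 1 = a*(3 - 9*t) + 3*t^2 + 23*t - 8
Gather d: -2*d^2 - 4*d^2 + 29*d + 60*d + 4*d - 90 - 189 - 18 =-6*d^2 + 93*d - 297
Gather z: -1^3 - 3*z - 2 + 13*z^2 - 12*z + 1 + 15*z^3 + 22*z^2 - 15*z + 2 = 15*z^3 + 35*z^2 - 30*z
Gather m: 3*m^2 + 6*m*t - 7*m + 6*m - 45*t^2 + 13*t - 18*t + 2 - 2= 3*m^2 + m*(6*t - 1) - 45*t^2 - 5*t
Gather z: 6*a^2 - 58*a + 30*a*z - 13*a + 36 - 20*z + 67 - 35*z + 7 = 6*a^2 - 71*a + z*(30*a - 55) + 110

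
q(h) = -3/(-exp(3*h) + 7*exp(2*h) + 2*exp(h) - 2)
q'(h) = -3*(3*exp(3*h) - 14*exp(2*h) - 2*exp(h))/(-exp(3*h) + 7*exp(2*h) + 2*exp(h) - 2)^2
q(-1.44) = 2.62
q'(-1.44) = 2.78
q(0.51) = -0.19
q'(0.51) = 0.33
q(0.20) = -0.33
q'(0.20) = 0.65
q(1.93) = -0.18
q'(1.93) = -3.13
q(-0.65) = -3.71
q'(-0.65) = 20.29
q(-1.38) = 2.80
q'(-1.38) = 3.52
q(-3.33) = 1.56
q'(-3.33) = 0.07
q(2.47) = 0.00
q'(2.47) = -0.02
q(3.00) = 0.00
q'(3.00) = 0.00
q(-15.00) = 1.50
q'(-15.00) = 0.00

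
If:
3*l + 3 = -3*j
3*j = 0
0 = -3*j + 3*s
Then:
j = 0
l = -1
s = 0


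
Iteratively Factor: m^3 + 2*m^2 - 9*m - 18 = (m - 3)*(m^2 + 5*m + 6) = (m - 3)*(m + 2)*(m + 3)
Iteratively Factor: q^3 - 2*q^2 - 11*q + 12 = (q - 4)*(q^2 + 2*q - 3) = (q - 4)*(q + 3)*(q - 1)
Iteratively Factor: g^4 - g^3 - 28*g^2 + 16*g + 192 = (g - 4)*(g^3 + 3*g^2 - 16*g - 48) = (g - 4)*(g + 4)*(g^2 - g - 12) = (g - 4)^2*(g + 4)*(g + 3)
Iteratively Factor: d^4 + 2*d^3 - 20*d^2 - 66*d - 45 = (d + 3)*(d^3 - d^2 - 17*d - 15) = (d + 1)*(d + 3)*(d^2 - 2*d - 15) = (d - 5)*(d + 1)*(d + 3)*(d + 3)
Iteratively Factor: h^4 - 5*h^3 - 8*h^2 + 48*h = (h + 3)*(h^3 - 8*h^2 + 16*h) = (h - 4)*(h + 3)*(h^2 - 4*h) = (h - 4)^2*(h + 3)*(h)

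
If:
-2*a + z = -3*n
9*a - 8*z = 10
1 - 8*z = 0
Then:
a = 11/9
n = 167/216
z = 1/8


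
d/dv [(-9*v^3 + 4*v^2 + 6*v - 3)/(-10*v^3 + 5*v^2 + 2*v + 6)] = (-5*v^4 + 84*v^3 - 274*v^2 + 78*v + 42)/(100*v^6 - 100*v^5 - 15*v^4 - 100*v^3 + 64*v^2 + 24*v + 36)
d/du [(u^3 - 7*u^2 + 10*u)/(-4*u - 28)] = (-u^3 - 7*u^2 + 49*u - 35)/(2*(u^2 + 14*u + 49))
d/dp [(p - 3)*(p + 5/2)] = 2*p - 1/2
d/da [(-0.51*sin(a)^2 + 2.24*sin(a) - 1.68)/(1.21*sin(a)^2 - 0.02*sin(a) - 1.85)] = (-2.7002*sin(a)^2 + 5.9526*sin(a) - 4.1776)*cos(a)/(1.4641*sin(a)^4 - 0.0484*sin(a)^3 - 4.4766*sin(a)^2 + 0.074*sin(a) + 3.4225)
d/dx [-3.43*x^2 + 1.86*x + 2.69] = 1.86 - 6.86*x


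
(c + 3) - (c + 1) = 2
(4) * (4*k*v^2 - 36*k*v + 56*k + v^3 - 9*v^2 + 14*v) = 16*k*v^2 - 144*k*v + 224*k + 4*v^3 - 36*v^2 + 56*v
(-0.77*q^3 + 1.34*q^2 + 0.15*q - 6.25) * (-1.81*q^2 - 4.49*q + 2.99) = 1.3937*q^5 + 1.0319*q^4 - 8.5904*q^3 + 14.6456*q^2 + 28.511*q - 18.6875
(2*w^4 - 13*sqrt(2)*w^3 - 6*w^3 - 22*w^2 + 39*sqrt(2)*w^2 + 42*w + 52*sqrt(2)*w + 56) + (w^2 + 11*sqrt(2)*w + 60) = 2*w^4 - 13*sqrt(2)*w^3 - 6*w^3 - 21*w^2 + 39*sqrt(2)*w^2 + 42*w + 63*sqrt(2)*w + 116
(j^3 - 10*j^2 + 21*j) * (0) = 0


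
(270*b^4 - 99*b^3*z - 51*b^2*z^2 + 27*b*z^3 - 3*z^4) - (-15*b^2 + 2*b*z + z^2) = 270*b^4 - 99*b^3*z - 51*b^2*z^2 + 15*b^2 + 27*b*z^3 - 2*b*z - 3*z^4 - z^2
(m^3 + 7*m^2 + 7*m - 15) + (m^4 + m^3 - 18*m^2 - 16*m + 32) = m^4 + 2*m^3 - 11*m^2 - 9*m + 17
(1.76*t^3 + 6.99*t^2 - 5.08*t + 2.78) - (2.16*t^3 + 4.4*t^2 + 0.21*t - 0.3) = -0.4*t^3 + 2.59*t^2 - 5.29*t + 3.08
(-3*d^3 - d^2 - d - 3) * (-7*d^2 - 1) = 21*d^5 + 7*d^4 + 10*d^3 + 22*d^2 + d + 3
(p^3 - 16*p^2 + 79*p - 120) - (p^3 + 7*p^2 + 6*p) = -23*p^2 + 73*p - 120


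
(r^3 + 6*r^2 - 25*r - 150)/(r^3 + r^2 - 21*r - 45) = (r^2 + 11*r + 30)/(r^2 + 6*r + 9)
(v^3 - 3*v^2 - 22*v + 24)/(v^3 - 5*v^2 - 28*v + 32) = (v - 6)/(v - 8)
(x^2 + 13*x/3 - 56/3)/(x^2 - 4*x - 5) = (-3*x^2 - 13*x + 56)/(3*(-x^2 + 4*x + 5))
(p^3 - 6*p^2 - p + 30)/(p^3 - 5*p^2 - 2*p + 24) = (p - 5)/(p - 4)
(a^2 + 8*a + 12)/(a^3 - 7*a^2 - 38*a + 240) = (a + 2)/(a^2 - 13*a + 40)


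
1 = 1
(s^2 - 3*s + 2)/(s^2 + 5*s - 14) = (s - 1)/(s + 7)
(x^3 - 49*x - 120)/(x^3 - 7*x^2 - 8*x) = (x^2 + 8*x + 15)/(x*(x + 1))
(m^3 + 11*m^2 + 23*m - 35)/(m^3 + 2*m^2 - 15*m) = (m^2 + 6*m - 7)/(m*(m - 3))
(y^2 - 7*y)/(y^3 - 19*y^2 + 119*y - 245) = y/(y^2 - 12*y + 35)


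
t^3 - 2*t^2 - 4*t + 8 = (t - 2)^2*(t + 2)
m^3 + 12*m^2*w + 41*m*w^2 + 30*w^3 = (m + w)*(m + 5*w)*(m + 6*w)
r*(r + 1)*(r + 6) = r^3 + 7*r^2 + 6*r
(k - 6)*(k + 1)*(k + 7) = k^3 + 2*k^2 - 41*k - 42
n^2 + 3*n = n*(n + 3)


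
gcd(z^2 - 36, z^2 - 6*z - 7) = 1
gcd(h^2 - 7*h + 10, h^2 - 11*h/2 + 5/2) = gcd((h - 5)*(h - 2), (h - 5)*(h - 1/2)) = h - 5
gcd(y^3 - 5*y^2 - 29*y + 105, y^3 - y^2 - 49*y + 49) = y - 7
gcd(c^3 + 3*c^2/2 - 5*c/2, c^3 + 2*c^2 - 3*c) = c^2 - c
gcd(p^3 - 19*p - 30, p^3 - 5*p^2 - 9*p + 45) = p^2 - 2*p - 15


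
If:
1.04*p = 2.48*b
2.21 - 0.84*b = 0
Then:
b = 2.63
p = 6.27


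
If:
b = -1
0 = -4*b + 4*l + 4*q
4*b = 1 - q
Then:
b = -1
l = -6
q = 5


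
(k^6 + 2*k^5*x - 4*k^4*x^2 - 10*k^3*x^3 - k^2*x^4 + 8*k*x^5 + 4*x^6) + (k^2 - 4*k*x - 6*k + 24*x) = k^6 + 2*k^5*x - 4*k^4*x^2 - 10*k^3*x^3 - k^2*x^4 + k^2 + 8*k*x^5 - 4*k*x - 6*k + 4*x^6 + 24*x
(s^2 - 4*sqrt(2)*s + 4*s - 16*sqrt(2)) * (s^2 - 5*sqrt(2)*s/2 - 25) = s^4 - 13*sqrt(2)*s^3/2 + 4*s^3 - 26*sqrt(2)*s^2 - 5*s^2 - 20*s + 100*sqrt(2)*s + 400*sqrt(2)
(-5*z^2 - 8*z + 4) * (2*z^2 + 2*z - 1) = -10*z^4 - 26*z^3 - 3*z^2 + 16*z - 4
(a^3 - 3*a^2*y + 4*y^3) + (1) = a^3 - 3*a^2*y + 4*y^3 + 1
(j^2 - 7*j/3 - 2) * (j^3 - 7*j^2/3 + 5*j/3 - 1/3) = j^5 - 14*j^4/3 + 46*j^3/9 + 4*j^2/9 - 23*j/9 + 2/3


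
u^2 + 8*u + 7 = (u + 1)*(u + 7)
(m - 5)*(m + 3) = m^2 - 2*m - 15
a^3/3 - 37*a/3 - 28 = (a/3 + 1)*(a - 7)*(a + 4)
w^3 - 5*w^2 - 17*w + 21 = (w - 7)*(w - 1)*(w + 3)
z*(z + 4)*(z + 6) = z^3 + 10*z^2 + 24*z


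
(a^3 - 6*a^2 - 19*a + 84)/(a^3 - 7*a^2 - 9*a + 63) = (a + 4)/(a + 3)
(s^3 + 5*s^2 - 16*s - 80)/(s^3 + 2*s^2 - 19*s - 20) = (s + 4)/(s + 1)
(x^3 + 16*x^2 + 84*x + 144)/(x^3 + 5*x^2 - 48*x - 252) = (x + 4)/(x - 7)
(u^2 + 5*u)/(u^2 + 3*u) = (u + 5)/(u + 3)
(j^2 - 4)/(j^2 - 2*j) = (j + 2)/j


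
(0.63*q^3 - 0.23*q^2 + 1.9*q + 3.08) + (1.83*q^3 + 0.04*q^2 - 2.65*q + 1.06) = 2.46*q^3 - 0.19*q^2 - 0.75*q + 4.14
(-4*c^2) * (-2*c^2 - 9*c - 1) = 8*c^4 + 36*c^3 + 4*c^2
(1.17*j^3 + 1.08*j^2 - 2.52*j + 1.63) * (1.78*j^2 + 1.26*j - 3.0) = 2.0826*j^5 + 3.3966*j^4 - 6.6348*j^3 - 3.5138*j^2 + 9.6138*j - 4.89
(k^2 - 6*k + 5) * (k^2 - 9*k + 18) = k^4 - 15*k^3 + 77*k^2 - 153*k + 90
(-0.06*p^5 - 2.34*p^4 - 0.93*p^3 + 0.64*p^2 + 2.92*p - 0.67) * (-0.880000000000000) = 0.0528*p^5 + 2.0592*p^4 + 0.8184*p^3 - 0.5632*p^2 - 2.5696*p + 0.5896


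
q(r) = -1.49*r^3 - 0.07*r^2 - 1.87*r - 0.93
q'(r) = -4.47*r^2 - 0.14*r - 1.87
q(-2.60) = 29.65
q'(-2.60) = -31.72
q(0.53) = -2.16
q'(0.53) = -3.20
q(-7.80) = 716.48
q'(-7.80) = -272.73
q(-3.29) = 57.53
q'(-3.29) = -49.79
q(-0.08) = -0.78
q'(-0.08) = -1.89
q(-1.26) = 4.30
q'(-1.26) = -8.79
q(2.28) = -23.22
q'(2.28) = -25.43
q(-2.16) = 17.80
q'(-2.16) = -22.42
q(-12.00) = 2586.15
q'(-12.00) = -643.87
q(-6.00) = 329.61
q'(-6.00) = -161.95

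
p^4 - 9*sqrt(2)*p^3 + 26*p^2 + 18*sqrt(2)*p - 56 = (p - 7*sqrt(2))*(p - 2*sqrt(2))*(p - sqrt(2))*(p + sqrt(2))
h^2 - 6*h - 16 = (h - 8)*(h + 2)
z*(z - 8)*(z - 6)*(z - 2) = z^4 - 16*z^3 + 76*z^2 - 96*z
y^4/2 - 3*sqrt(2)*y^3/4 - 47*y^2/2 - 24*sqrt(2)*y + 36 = (y/2 + sqrt(2))*(y - 6*sqrt(2))*(y - sqrt(2)/2)*(y + 3*sqrt(2))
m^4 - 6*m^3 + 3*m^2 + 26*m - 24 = (m - 4)*(m - 3)*(m - 1)*(m + 2)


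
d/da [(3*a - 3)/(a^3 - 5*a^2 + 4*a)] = 6*(2 - a)/(a^2*(a^2 - 8*a + 16))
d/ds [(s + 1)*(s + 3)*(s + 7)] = 3*s^2 + 22*s + 31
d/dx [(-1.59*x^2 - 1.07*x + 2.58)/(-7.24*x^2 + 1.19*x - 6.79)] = (-9.6389*x^2 + 58.9506*x + 4.1951)/(52.4176*x^4 - 17.2312*x^3 + 99.7353*x^2 - 16.1602*x + 46.1041)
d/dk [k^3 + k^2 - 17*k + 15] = 3*k^2 + 2*k - 17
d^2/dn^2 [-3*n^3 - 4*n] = -18*n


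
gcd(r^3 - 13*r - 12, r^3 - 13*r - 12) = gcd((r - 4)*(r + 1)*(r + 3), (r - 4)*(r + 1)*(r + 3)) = r^3 - 13*r - 12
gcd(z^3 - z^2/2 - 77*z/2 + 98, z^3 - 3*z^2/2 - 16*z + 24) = z - 4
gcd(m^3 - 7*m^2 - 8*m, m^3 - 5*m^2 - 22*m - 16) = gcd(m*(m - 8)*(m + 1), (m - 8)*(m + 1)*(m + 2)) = m^2 - 7*m - 8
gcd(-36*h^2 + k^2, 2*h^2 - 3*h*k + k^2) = 1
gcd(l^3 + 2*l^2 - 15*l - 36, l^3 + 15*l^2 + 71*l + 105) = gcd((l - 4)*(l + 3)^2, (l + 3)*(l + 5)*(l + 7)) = l + 3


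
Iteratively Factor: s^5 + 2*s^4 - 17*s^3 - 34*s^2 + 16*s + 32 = (s + 4)*(s^4 - 2*s^3 - 9*s^2 + 2*s + 8) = (s + 2)*(s + 4)*(s^3 - 4*s^2 - s + 4) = (s - 4)*(s + 2)*(s + 4)*(s^2 - 1) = (s - 4)*(s + 1)*(s + 2)*(s + 4)*(s - 1)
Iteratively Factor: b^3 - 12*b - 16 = (b - 4)*(b^2 + 4*b + 4) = (b - 4)*(b + 2)*(b + 2)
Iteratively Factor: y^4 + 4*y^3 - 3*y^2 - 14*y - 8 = (y + 1)*(y^3 + 3*y^2 - 6*y - 8) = (y + 1)*(y + 4)*(y^2 - y - 2) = (y + 1)^2*(y + 4)*(y - 2)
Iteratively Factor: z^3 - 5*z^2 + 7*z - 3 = (z - 1)*(z^2 - 4*z + 3) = (z - 3)*(z - 1)*(z - 1)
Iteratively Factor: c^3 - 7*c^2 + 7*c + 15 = (c - 3)*(c^2 - 4*c - 5) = (c - 5)*(c - 3)*(c + 1)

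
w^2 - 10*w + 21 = (w - 7)*(w - 3)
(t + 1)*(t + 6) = t^2 + 7*t + 6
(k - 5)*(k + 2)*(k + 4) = k^3 + k^2 - 22*k - 40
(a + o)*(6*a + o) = 6*a^2 + 7*a*o + o^2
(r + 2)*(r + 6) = r^2 + 8*r + 12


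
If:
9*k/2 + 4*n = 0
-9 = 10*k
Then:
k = -9/10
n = 81/80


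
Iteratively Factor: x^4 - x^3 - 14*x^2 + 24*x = (x + 4)*(x^3 - 5*x^2 + 6*x) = x*(x + 4)*(x^2 - 5*x + 6) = x*(x - 3)*(x + 4)*(x - 2)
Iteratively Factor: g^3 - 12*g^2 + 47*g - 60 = (g - 3)*(g^2 - 9*g + 20) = (g - 4)*(g - 3)*(g - 5)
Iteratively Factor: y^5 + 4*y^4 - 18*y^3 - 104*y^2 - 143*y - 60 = (y + 4)*(y^4 - 18*y^2 - 32*y - 15) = (y + 3)*(y + 4)*(y^3 - 3*y^2 - 9*y - 5) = (y + 1)*(y + 3)*(y + 4)*(y^2 - 4*y - 5) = (y + 1)^2*(y + 3)*(y + 4)*(y - 5)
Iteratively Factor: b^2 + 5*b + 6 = (b + 2)*(b + 3)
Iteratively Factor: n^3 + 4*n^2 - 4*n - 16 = (n + 2)*(n^2 + 2*n - 8) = (n + 2)*(n + 4)*(n - 2)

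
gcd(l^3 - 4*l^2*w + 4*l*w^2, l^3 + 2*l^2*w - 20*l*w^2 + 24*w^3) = l^2 - 4*l*w + 4*w^2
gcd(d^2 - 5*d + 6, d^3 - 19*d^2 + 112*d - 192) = d - 3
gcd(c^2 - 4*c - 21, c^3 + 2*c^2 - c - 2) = 1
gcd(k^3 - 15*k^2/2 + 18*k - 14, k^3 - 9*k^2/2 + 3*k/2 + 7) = k^2 - 11*k/2 + 7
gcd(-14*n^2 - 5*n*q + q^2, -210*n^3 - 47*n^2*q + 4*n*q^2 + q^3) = -7*n + q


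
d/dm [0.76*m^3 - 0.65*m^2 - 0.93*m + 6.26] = 2.28*m^2 - 1.3*m - 0.93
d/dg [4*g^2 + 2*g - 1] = 8*g + 2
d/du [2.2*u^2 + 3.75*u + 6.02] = 4.4*u + 3.75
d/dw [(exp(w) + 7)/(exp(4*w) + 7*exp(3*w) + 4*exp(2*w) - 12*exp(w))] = (-3*exp(4*w) - 42*exp(3*w) - 151*exp(2*w) - 56*exp(w) + 84)*exp(-w)/(exp(6*w) + 14*exp(5*w) + 57*exp(4*w) + 32*exp(3*w) - 152*exp(2*w) - 96*exp(w) + 144)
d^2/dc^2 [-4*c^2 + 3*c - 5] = -8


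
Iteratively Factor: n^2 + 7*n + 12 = (n + 3)*(n + 4)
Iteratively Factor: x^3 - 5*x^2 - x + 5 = (x - 5)*(x^2 - 1) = (x - 5)*(x + 1)*(x - 1)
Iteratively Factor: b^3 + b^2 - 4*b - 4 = (b + 1)*(b^2 - 4) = (b - 2)*(b + 1)*(b + 2)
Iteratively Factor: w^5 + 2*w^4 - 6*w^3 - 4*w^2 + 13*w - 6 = (w - 1)*(w^4 + 3*w^3 - 3*w^2 - 7*w + 6) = (w - 1)*(w + 3)*(w^3 - 3*w + 2) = (w - 1)^2*(w + 3)*(w^2 + w - 2) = (w - 1)^2*(w + 2)*(w + 3)*(w - 1)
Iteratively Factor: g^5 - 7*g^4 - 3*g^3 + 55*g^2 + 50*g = (g + 2)*(g^4 - 9*g^3 + 15*g^2 + 25*g) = (g - 5)*(g + 2)*(g^3 - 4*g^2 - 5*g) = (g - 5)^2*(g + 2)*(g^2 + g) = (g - 5)^2*(g + 1)*(g + 2)*(g)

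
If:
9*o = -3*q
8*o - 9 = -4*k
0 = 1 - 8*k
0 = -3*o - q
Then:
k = 1/8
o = 17/16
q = -51/16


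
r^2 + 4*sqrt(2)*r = r*(r + 4*sqrt(2))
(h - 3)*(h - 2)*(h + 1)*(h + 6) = h^4 + 2*h^3 - 23*h^2 + 12*h + 36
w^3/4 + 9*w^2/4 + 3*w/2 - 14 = (w/4 + 1)*(w - 2)*(w + 7)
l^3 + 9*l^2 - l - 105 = (l - 3)*(l + 5)*(l + 7)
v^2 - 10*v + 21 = (v - 7)*(v - 3)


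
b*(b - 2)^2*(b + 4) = b^4 - 12*b^2 + 16*b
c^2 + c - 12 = (c - 3)*(c + 4)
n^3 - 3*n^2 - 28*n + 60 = (n - 6)*(n - 2)*(n + 5)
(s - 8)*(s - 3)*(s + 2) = s^3 - 9*s^2 + 2*s + 48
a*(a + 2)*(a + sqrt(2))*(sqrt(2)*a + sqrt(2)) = sqrt(2)*a^4 + 2*a^3 + 3*sqrt(2)*a^3 + 2*sqrt(2)*a^2 + 6*a^2 + 4*a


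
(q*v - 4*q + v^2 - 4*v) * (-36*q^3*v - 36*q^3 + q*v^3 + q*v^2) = -36*q^4*v^2 + 108*q^4*v + 144*q^4 - 36*q^3*v^3 + 108*q^3*v^2 + 144*q^3*v + q^2*v^4 - 3*q^2*v^3 - 4*q^2*v^2 + q*v^5 - 3*q*v^4 - 4*q*v^3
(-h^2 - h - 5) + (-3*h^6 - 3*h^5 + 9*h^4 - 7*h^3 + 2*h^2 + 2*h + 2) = -3*h^6 - 3*h^5 + 9*h^4 - 7*h^3 + h^2 + h - 3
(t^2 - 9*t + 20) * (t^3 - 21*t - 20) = t^5 - 9*t^4 - t^3 + 169*t^2 - 240*t - 400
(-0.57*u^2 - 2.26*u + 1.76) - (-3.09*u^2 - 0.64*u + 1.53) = 2.52*u^2 - 1.62*u + 0.23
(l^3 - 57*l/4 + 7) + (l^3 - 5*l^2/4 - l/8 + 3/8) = 2*l^3 - 5*l^2/4 - 115*l/8 + 59/8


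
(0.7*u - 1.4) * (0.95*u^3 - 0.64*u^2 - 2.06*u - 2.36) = 0.665*u^4 - 1.778*u^3 - 0.546*u^2 + 1.232*u + 3.304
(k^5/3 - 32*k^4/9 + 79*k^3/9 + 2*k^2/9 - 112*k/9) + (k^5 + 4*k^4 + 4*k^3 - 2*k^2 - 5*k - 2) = 4*k^5/3 + 4*k^4/9 + 115*k^3/9 - 16*k^2/9 - 157*k/9 - 2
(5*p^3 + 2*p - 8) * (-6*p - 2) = -30*p^4 - 10*p^3 - 12*p^2 + 44*p + 16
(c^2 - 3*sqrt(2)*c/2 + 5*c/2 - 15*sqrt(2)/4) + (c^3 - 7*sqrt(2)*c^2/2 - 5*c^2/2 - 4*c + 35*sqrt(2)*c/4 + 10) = c^3 - 7*sqrt(2)*c^2/2 - 3*c^2/2 - 3*c/2 + 29*sqrt(2)*c/4 - 15*sqrt(2)/4 + 10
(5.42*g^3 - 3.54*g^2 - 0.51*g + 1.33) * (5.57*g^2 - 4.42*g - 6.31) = 30.1894*g^5 - 43.6742*g^4 - 21.3941*g^3 + 31.9997*g^2 - 2.6605*g - 8.3923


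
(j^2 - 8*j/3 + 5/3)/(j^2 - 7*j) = (3*j^2 - 8*j + 5)/(3*j*(j - 7))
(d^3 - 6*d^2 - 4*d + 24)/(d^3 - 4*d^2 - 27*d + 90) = (d^2 - 4)/(d^2 + 2*d - 15)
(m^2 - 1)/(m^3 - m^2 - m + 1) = 1/(m - 1)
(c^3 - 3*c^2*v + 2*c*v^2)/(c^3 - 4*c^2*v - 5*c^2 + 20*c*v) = (c^2 - 3*c*v + 2*v^2)/(c^2 - 4*c*v - 5*c + 20*v)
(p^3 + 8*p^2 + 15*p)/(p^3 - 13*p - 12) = p*(p + 5)/(p^2 - 3*p - 4)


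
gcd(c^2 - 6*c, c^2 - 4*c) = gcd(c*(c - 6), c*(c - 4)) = c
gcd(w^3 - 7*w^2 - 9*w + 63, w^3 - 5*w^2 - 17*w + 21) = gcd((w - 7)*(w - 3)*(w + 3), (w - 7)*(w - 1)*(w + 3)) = w^2 - 4*w - 21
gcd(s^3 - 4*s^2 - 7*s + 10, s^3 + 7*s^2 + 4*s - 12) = s^2 + s - 2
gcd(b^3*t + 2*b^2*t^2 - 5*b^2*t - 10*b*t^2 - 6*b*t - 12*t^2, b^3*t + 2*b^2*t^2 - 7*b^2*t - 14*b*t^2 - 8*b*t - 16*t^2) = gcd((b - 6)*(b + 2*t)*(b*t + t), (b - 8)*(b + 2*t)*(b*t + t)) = b^2*t + 2*b*t^2 + b*t + 2*t^2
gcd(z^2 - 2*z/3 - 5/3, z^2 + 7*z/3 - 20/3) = z - 5/3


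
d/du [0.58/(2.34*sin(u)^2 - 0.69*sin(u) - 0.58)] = (0.4002 - 2.7144*sin(u))*cos(u)/(-2.34*sin(u)^2 + 0.69*sin(u) + 0.58)^2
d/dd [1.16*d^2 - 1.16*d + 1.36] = 2.32*d - 1.16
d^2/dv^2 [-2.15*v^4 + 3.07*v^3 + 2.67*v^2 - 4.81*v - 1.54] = -25.8*v^2 + 18.42*v + 5.34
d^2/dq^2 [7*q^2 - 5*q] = 14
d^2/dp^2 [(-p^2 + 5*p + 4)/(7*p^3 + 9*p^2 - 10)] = 2*(-49*p^6 + 735*p^5 + 2121*p^4 + 1931*p^3 + 2802*p^2 + 2190*p + 260)/(343*p^9 + 1323*p^8 + 1701*p^7 - 741*p^6 - 3780*p^5 - 2430*p^4 + 2100*p^3 + 2700*p^2 - 1000)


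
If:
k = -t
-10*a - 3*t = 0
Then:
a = -3*t/10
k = -t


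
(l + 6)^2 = l^2 + 12*l + 36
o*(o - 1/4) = o^2 - o/4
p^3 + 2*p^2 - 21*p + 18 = (p - 3)*(p - 1)*(p + 6)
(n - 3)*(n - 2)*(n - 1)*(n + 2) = n^4 - 4*n^3 - n^2 + 16*n - 12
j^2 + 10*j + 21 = (j + 3)*(j + 7)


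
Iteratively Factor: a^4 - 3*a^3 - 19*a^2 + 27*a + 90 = (a - 5)*(a^3 + 2*a^2 - 9*a - 18) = (a - 5)*(a + 3)*(a^2 - a - 6) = (a - 5)*(a - 3)*(a + 3)*(a + 2)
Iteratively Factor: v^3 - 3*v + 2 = (v - 1)*(v^2 + v - 2) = (v - 1)^2*(v + 2)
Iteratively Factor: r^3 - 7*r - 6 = (r - 3)*(r^2 + 3*r + 2) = (r - 3)*(r + 2)*(r + 1)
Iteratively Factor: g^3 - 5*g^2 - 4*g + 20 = (g - 5)*(g^2 - 4) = (g - 5)*(g + 2)*(g - 2)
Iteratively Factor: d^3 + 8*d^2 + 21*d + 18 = (d + 3)*(d^2 + 5*d + 6) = (d + 2)*(d + 3)*(d + 3)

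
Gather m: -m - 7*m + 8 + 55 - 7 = 56 - 8*m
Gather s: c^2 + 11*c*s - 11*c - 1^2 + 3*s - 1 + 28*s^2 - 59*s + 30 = c^2 - 11*c + 28*s^2 + s*(11*c - 56) + 28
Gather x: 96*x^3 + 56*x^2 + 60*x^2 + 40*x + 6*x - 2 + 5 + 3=96*x^3 + 116*x^2 + 46*x + 6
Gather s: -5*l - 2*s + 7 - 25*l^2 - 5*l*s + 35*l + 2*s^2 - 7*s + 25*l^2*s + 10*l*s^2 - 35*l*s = -25*l^2 + 30*l + s^2*(10*l + 2) + s*(25*l^2 - 40*l - 9) + 7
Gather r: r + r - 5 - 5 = 2*r - 10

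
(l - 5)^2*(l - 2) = l^3 - 12*l^2 + 45*l - 50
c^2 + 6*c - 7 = (c - 1)*(c + 7)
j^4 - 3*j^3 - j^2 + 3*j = j*(j - 3)*(j - 1)*(j + 1)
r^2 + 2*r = r*(r + 2)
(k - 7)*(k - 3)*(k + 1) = k^3 - 9*k^2 + 11*k + 21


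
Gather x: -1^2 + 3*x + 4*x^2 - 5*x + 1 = 4*x^2 - 2*x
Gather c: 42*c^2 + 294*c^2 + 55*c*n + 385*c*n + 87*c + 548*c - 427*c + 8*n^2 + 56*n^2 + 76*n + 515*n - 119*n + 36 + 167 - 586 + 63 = 336*c^2 + c*(440*n + 208) + 64*n^2 + 472*n - 320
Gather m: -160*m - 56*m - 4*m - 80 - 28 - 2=-220*m - 110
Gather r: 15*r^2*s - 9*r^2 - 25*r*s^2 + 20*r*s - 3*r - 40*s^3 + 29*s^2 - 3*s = r^2*(15*s - 9) + r*(-25*s^2 + 20*s - 3) - 40*s^3 + 29*s^2 - 3*s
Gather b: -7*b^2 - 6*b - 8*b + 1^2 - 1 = -7*b^2 - 14*b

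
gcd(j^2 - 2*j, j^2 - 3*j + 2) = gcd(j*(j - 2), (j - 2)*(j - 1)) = j - 2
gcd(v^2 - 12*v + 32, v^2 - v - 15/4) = 1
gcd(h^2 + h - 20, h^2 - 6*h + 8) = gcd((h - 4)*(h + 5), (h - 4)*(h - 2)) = h - 4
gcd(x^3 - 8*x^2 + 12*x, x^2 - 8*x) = x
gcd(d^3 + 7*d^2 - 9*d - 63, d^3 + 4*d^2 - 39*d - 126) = d^2 + 10*d + 21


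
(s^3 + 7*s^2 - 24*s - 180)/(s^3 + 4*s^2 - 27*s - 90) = (s + 6)/(s + 3)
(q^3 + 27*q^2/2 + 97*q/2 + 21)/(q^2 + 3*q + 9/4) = 2*(2*q^3 + 27*q^2 + 97*q + 42)/(4*q^2 + 12*q + 9)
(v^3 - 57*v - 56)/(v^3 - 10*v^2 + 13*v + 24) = (v + 7)/(v - 3)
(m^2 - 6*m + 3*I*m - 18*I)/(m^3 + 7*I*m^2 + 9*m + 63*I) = (m - 6)/(m^2 + 4*I*m + 21)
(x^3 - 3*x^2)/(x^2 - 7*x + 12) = x^2/(x - 4)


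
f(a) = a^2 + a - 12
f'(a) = 2*a + 1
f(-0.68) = -12.22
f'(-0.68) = -0.36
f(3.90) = 7.11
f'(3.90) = 8.80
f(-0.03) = -12.03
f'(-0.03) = 0.94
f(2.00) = -6.00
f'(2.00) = 5.00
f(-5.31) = 10.89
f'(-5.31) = -9.62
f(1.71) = -7.37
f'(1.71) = 4.42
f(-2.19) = -9.39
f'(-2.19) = -3.38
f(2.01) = -5.95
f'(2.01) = 5.02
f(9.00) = 78.00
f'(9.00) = 19.00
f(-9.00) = 60.00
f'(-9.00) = -17.00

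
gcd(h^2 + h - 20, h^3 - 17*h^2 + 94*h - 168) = h - 4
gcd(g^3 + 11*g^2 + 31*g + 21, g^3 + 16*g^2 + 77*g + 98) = g + 7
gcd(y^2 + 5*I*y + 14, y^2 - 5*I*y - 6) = y - 2*I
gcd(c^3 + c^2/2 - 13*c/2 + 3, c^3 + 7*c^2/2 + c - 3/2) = c^2 + 5*c/2 - 3/2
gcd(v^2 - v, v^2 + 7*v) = v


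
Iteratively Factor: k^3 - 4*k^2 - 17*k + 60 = (k - 5)*(k^2 + k - 12) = (k - 5)*(k + 4)*(k - 3)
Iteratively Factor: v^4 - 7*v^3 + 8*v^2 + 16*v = (v - 4)*(v^3 - 3*v^2 - 4*v) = (v - 4)*(v + 1)*(v^2 - 4*v) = v*(v - 4)*(v + 1)*(v - 4)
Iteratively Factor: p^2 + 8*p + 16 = (p + 4)*(p + 4)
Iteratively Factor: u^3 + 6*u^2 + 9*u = (u)*(u^2 + 6*u + 9) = u*(u + 3)*(u + 3)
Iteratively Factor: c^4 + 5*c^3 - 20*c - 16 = (c + 1)*(c^3 + 4*c^2 - 4*c - 16) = (c - 2)*(c + 1)*(c^2 + 6*c + 8) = (c - 2)*(c + 1)*(c + 2)*(c + 4)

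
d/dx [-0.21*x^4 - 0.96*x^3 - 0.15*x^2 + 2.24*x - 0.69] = -0.84*x^3 - 2.88*x^2 - 0.3*x + 2.24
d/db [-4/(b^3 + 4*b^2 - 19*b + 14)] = 4*(3*b^2 + 8*b - 19)/(b^3 + 4*b^2 - 19*b + 14)^2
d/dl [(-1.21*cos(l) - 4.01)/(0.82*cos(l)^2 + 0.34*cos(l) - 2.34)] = (0.9922*sin(l)^2 - 6.5764*cos(l) - 5.187)*sin(l)/(0.82*cos(l)^2 + 0.34*cos(l) - 2.34)^2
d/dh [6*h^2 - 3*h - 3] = 12*h - 3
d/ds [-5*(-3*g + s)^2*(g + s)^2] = 10*(-2*g + 2*s)*(g + s)*(3*g - s)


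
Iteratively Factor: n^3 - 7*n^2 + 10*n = (n)*(n^2 - 7*n + 10) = n*(n - 5)*(n - 2)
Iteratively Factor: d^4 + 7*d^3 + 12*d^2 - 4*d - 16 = (d + 2)*(d^3 + 5*d^2 + 2*d - 8) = (d - 1)*(d + 2)*(d^2 + 6*d + 8) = (d - 1)*(d + 2)*(d + 4)*(d + 2)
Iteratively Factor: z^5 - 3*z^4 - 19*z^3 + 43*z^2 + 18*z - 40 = (z - 2)*(z^4 - z^3 - 21*z^2 + z + 20) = (z - 2)*(z + 4)*(z^3 - 5*z^2 - z + 5) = (z - 5)*(z - 2)*(z + 4)*(z^2 - 1) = (z - 5)*(z - 2)*(z + 1)*(z + 4)*(z - 1)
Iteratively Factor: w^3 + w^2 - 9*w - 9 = (w - 3)*(w^2 + 4*w + 3) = (w - 3)*(w + 3)*(w + 1)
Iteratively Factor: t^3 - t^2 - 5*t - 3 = (t + 1)*(t^2 - 2*t - 3) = (t - 3)*(t + 1)*(t + 1)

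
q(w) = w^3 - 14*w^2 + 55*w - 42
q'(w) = 3*w^2 - 28*w + 55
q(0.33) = -25.34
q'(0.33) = 46.09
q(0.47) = -19.14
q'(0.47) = 42.50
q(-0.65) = -83.94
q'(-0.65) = 74.47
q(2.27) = 22.41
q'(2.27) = 6.90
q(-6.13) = -1135.57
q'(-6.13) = 339.37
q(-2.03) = -219.71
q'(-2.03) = 124.20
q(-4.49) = -661.71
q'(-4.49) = 241.20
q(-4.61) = -691.05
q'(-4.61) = 247.84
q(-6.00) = -1092.00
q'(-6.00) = 331.00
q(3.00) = 24.00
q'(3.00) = -2.00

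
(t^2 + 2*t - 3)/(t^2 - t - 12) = (t - 1)/(t - 4)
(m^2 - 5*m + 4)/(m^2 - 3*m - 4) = (m - 1)/(m + 1)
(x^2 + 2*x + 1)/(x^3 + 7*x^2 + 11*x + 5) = 1/(x + 5)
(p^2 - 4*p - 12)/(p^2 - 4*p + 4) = (p^2 - 4*p - 12)/(p^2 - 4*p + 4)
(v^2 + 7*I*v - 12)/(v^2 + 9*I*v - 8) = (v^2 + 7*I*v - 12)/(v^2 + 9*I*v - 8)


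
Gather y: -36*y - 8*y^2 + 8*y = -8*y^2 - 28*y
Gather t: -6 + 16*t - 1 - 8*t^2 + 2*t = -8*t^2 + 18*t - 7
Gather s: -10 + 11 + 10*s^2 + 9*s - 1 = 10*s^2 + 9*s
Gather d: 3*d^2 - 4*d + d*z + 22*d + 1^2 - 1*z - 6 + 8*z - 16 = 3*d^2 + d*(z + 18) + 7*z - 21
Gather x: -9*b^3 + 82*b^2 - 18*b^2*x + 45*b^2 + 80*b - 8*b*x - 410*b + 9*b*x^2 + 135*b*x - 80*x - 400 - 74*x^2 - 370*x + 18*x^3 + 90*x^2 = -9*b^3 + 127*b^2 - 330*b + 18*x^3 + x^2*(9*b + 16) + x*(-18*b^2 + 127*b - 450) - 400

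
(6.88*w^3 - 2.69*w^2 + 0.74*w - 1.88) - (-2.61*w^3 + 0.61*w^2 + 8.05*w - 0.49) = 9.49*w^3 - 3.3*w^2 - 7.31*w - 1.39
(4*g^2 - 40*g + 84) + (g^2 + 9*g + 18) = 5*g^2 - 31*g + 102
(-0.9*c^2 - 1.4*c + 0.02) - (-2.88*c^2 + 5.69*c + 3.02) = 1.98*c^2 - 7.09*c - 3.0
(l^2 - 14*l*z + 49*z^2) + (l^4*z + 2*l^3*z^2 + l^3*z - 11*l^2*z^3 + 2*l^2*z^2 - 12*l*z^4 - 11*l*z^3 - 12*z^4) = l^4*z + 2*l^3*z^2 + l^3*z - 11*l^2*z^3 + 2*l^2*z^2 + l^2 - 12*l*z^4 - 11*l*z^3 - 14*l*z - 12*z^4 + 49*z^2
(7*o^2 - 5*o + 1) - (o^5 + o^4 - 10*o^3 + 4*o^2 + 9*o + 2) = -o^5 - o^4 + 10*o^3 + 3*o^2 - 14*o - 1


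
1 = 1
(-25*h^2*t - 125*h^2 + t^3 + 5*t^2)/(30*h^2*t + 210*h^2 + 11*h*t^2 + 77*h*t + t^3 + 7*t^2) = (-5*h*t - 25*h + t^2 + 5*t)/(6*h*t + 42*h + t^2 + 7*t)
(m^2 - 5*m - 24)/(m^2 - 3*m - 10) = (-m^2 + 5*m + 24)/(-m^2 + 3*m + 10)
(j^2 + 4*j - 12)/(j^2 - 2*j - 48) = (j - 2)/(j - 8)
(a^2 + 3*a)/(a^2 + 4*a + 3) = a/(a + 1)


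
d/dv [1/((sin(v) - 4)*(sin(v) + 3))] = (-sin(2*v) + cos(v))/((sin(v) - 4)^2*(sin(v) + 3)^2)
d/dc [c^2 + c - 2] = 2*c + 1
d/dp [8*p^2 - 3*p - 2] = 16*p - 3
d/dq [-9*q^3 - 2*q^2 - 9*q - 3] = -27*q^2 - 4*q - 9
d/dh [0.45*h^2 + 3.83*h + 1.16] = 0.9*h + 3.83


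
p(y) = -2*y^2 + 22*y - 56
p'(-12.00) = 70.00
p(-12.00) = -608.00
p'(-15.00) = 82.00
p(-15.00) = -836.00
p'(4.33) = 4.68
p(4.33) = 1.76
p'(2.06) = 13.76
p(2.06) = -19.17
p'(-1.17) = 26.68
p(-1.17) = -84.48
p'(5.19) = 1.24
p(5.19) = 4.31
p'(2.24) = 13.04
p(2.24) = -16.76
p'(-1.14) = 26.56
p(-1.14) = -83.68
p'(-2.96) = 33.84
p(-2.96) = -138.64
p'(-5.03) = 42.12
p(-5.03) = -217.26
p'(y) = 22 - 4*y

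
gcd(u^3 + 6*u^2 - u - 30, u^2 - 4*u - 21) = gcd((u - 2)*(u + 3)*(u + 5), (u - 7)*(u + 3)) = u + 3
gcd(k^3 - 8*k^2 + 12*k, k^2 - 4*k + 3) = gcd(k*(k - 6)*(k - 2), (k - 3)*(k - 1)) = 1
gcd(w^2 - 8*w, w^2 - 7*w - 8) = w - 8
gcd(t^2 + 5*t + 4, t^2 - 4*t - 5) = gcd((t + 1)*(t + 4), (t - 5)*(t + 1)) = t + 1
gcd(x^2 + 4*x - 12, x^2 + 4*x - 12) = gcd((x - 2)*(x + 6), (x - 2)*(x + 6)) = x^2 + 4*x - 12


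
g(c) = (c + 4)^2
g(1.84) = 34.11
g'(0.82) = 9.64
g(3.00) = 49.00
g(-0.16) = 14.75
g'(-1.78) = 4.44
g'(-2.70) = 2.60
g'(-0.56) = 6.88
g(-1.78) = 4.93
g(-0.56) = 11.83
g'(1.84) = 11.68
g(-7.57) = 12.74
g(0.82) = 23.23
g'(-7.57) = -7.14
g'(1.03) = 10.06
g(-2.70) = 1.69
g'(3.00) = 14.00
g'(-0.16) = 7.68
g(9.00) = 169.00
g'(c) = 2*c + 8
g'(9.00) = 26.00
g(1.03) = 25.30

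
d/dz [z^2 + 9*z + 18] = 2*z + 9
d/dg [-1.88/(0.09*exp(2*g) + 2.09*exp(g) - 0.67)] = (0.3384*exp(g) + 3.9292)*exp(g)/(0.09*exp(2*g) + 2.09*exp(g) - 0.67)^2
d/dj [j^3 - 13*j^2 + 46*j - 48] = 3*j^2 - 26*j + 46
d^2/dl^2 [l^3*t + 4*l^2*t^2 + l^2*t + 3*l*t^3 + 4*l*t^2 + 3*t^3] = 2*t*(3*l + 4*t + 1)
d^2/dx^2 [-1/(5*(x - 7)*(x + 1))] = 2*(-(x - 7)^2 - (x - 7)*(x + 1) - (x + 1)^2)/(5*(x - 7)^3*(x + 1)^3)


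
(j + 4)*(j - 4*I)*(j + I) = j^3 + 4*j^2 - 3*I*j^2 + 4*j - 12*I*j + 16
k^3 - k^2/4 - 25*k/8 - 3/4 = (k - 2)*(k + 1/4)*(k + 3/2)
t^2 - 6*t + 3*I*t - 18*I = (t - 6)*(t + 3*I)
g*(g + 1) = g^2 + g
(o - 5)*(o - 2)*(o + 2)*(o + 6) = o^4 + o^3 - 34*o^2 - 4*o + 120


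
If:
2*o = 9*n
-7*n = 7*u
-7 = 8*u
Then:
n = 7/8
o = 63/16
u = -7/8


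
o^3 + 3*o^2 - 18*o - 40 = (o - 4)*(o + 2)*(o + 5)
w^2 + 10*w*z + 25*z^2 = (w + 5*z)^2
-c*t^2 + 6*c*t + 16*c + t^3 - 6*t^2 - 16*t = (-c + t)*(t - 8)*(t + 2)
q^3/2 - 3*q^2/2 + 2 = (q/2 + 1/2)*(q - 2)^2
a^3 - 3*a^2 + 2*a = a*(a - 2)*(a - 1)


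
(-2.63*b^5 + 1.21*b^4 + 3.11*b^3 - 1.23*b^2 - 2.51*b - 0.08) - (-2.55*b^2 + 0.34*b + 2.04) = -2.63*b^5 + 1.21*b^4 + 3.11*b^3 + 1.32*b^2 - 2.85*b - 2.12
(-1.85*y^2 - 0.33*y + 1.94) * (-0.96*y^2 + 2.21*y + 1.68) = 1.776*y^4 - 3.7717*y^3 - 5.6997*y^2 + 3.733*y + 3.2592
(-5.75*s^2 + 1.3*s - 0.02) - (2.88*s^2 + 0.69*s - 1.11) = -8.63*s^2 + 0.61*s + 1.09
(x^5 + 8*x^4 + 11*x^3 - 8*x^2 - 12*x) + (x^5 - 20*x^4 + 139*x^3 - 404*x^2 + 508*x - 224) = 2*x^5 - 12*x^4 + 150*x^3 - 412*x^2 + 496*x - 224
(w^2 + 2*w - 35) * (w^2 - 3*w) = w^4 - w^3 - 41*w^2 + 105*w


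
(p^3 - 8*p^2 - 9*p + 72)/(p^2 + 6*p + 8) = (p^3 - 8*p^2 - 9*p + 72)/(p^2 + 6*p + 8)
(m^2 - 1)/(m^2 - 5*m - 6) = (m - 1)/(m - 6)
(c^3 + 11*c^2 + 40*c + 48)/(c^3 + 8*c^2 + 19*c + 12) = (c + 4)/(c + 1)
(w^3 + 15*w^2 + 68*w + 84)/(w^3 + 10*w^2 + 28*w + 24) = (w + 7)/(w + 2)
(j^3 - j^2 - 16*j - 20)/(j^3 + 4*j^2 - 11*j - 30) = (j^2 - 3*j - 10)/(j^2 + 2*j - 15)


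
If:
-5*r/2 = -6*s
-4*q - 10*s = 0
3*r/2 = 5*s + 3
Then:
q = 75/14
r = -36/7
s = -15/7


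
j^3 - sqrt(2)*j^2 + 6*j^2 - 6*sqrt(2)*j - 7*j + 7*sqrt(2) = (j - 1)*(j + 7)*(j - sqrt(2))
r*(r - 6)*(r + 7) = r^3 + r^2 - 42*r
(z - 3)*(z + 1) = z^2 - 2*z - 3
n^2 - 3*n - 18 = (n - 6)*(n + 3)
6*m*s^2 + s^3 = s^2*(6*m + s)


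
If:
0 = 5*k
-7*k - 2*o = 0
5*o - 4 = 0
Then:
No Solution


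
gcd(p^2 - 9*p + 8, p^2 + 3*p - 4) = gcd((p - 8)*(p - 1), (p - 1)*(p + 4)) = p - 1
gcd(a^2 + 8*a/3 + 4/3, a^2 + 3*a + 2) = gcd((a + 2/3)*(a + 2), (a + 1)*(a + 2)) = a + 2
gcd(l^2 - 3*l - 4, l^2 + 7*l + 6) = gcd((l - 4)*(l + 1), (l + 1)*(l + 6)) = l + 1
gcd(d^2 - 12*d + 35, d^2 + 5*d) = 1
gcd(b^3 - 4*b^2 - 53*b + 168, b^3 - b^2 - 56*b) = b^2 - b - 56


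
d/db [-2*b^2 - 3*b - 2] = -4*b - 3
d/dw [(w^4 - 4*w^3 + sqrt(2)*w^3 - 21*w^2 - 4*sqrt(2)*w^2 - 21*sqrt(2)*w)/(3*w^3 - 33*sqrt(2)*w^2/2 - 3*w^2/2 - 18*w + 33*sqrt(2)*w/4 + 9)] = 2*(4*w^6 - 44*sqrt(2)*w^5 - 4*w^5 - 24*w^4 + 135*sqrt(2)*w^4 + 32*sqrt(2)*w^3 + 284*w^3 - 652*w^2 - 141*sqrt(2)*w^2 - 504*w - 96*sqrt(2)*w - 252*sqrt(2))/(3*(8*w^6 - 88*sqrt(2)*w^5 - 8*w^5 + 88*sqrt(2)*w^4 + 390*w^4 - 388*w^3 + 506*sqrt(2)*w^3 - 528*sqrt(2)*w^2 + 385*w^2 - 288*w + 132*sqrt(2)*w + 72))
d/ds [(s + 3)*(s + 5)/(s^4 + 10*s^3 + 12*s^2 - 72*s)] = 2*(-s^4 - 11*s^3 - 44*s^2 - 45*s + 90)/(s^2*(s^5 + 14*s^4 + 40*s^3 - 144*s^2 - 432*s + 864))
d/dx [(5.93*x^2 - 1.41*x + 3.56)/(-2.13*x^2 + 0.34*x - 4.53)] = (-0.9871*x^2 - 38.5602*x + 5.1769)/(4.5369*x^4 - 1.4484*x^3 + 19.4134*x^2 - 3.0804*x + 20.5209)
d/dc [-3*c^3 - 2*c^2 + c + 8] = -9*c^2 - 4*c + 1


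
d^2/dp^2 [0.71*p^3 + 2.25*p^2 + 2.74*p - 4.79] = 4.26*p + 4.5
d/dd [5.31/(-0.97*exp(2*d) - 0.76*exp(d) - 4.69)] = (10.3014*exp(d) + 4.0356)*exp(d)/(0.97*exp(2*d) + 0.76*exp(d) + 4.69)^2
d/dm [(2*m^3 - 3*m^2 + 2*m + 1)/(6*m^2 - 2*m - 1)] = 2*m*(6*m^3 - 4*m^2 - 6*m - 3)/(36*m^4 - 24*m^3 - 8*m^2 + 4*m + 1)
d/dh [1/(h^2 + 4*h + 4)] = 2*(-h - 2)/(h^2 + 4*h + 4)^2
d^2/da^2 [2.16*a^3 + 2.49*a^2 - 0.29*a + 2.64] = 12.96*a + 4.98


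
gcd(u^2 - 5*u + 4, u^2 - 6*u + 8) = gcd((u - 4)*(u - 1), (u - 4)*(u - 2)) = u - 4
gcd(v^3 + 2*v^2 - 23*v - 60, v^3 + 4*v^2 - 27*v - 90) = v^2 - 2*v - 15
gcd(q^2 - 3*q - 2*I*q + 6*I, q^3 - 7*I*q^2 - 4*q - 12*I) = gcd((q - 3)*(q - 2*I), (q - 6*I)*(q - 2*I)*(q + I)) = q - 2*I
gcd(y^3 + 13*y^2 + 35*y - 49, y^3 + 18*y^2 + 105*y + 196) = y^2 + 14*y + 49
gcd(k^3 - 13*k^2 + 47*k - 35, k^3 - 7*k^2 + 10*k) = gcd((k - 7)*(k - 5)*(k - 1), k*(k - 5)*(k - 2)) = k - 5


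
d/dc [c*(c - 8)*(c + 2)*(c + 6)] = 4*c^3 - 104*c - 96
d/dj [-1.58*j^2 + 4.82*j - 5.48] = 4.82 - 3.16*j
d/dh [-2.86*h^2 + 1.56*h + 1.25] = 1.56 - 5.72*h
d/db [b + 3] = 1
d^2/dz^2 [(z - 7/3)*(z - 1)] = 2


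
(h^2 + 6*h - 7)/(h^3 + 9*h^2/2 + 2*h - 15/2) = 2*(h + 7)/(2*h^2 + 11*h + 15)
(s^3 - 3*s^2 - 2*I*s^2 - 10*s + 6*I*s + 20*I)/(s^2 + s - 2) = (s^2 - s*(5 + 2*I) + 10*I)/(s - 1)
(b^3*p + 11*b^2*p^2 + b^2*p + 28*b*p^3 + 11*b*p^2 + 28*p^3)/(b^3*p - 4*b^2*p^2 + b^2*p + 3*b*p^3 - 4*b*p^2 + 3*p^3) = (b^2 + 11*b*p + 28*p^2)/(b^2 - 4*b*p + 3*p^2)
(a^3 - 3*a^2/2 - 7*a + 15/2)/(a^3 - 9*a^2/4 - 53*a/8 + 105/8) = 4*(a - 1)/(4*a - 7)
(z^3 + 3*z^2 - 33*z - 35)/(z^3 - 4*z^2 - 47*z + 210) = (z + 1)/(z - 6)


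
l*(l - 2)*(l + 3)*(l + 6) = l^4 + 7*l^3 - 36*l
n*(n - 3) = n^2 - 3*n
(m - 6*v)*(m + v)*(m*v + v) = m^3*v - 5*m^2*v^2 + m^2*v - 6*m*v^3 - 5*m*v^2 - 6*v^3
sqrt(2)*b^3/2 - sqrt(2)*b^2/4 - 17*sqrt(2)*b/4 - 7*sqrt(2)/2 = (b - 7/2)*(b + 2)*(sqrt(2)*b/2 + sqrt(2)/2)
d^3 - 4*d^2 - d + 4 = (d - 4)*(d - 1)*(d + 1)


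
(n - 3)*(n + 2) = n^2 - n - 6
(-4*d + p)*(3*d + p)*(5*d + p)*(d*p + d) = -60*d^4*p - 60*d^4 - 17*d^3*p^2 - 17*d^3*p + 4*d^2*p^3 + 4*d^2*p^2 + d*p^4 + d*p^3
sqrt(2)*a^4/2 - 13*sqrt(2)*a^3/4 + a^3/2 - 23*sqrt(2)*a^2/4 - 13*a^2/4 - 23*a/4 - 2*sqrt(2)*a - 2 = (a - 8)*(a + 1/2)*(a + 1)*(sqrt(2)*a/2 + 1/2)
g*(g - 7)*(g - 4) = g^3 - 11*g^2 + 28*g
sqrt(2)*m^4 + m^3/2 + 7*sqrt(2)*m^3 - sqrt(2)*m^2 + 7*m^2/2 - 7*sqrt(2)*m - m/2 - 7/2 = (m - 1)*(m + 1)*(m + 7)*(sqrt(2)*m + 1/2)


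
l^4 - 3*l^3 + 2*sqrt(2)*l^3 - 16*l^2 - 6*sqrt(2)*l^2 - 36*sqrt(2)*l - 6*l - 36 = (l - 6)*(l + 3)*(l + sqrt(2))^2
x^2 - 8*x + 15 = (x - 5)*(x - 3)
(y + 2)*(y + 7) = y^2 + 9*y + 14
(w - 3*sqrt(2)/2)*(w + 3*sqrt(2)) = w^2 + 3*sqrt(2)*w/2 - 9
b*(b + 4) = b^2 + 4*b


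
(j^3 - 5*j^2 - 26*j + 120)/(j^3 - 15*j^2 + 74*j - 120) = (j + 5)/(j - 5)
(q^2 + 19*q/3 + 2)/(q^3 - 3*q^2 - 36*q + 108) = (q + 1/3)/(q^2 - 9*q + 18)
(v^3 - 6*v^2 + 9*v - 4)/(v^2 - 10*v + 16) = (v^3 - 6*v^2 + 9*v - 4)/(v^2 - 10*v + 16)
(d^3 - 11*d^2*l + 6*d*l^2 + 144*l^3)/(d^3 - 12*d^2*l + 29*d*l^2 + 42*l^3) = (d^2 - 5*d*l - 24*l^2)/(d^2 - 6*d*l - 7*l^2)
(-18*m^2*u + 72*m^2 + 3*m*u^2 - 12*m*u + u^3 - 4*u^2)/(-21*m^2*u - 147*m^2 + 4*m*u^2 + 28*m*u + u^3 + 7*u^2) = (6*m*u - 24*m + u^2 - 4*u)/(7*m*u + 49*m + u^2 + 7*u)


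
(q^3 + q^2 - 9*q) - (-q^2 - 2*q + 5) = q^3 + 2*q^2 - 7*q - 5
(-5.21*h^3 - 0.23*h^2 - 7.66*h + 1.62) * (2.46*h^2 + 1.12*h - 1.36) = -12.8166*h^5 - 6.401*h^4 - 12.0156*h^3 - 4.2812*h^2 + 12.232*h - 2.2032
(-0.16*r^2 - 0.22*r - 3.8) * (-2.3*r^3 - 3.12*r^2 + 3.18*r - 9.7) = 0.368*r^5 + 1.0052*r^4 + 8.9176*r^3 + 12.7084*r^2 - 9.95*r + 36.86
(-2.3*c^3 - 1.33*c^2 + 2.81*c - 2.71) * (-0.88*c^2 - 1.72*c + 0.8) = 2.024*c^5 + 5.1264*c^4 - 2.0252*c^3 - 3.5124*c^2 + 6.9092*c - 2.168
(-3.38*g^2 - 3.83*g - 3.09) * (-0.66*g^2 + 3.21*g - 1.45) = 2.2308*g^4 - 8.322*g^3 - 5.3539*g^2 - 4.3654*g + 4.4805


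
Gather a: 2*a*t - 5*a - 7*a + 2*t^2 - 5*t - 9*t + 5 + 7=a*(2*t - 12) + 2*t^2 - 14*t + 12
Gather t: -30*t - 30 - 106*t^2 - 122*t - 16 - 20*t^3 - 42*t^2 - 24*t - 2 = -20*t^3 - 148*t^2 - 176*t - 48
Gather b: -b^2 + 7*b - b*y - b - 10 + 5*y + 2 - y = -b^2 + b*(6 - y) + 4*y - 8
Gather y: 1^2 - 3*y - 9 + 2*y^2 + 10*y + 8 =2*y^2 + 7*y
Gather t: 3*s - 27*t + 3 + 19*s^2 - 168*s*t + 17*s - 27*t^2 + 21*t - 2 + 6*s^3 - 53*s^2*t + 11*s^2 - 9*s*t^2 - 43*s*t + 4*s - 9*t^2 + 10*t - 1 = 6*s^3 + 30*s^2 + 24*s + t^2*(-9*s - 36) + t*(-53*s^2 - 211*s + 4)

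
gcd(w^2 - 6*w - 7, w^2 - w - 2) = w + 1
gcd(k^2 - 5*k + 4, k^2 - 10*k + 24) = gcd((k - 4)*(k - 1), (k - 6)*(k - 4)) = k - 4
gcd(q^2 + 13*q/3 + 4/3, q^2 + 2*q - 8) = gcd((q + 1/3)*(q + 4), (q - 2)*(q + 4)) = q + 4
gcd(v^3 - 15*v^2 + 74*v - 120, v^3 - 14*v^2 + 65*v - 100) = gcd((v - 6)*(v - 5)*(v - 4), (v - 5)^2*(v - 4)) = v^2 - 9*v + 20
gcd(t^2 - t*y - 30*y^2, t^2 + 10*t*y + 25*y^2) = t + 5*y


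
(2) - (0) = 2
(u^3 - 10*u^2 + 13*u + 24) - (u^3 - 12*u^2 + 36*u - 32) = 2*u^2 - 23*u + 56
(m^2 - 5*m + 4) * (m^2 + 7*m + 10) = m^4 + 2*m^3 - 21*m^2 - 22*m + 40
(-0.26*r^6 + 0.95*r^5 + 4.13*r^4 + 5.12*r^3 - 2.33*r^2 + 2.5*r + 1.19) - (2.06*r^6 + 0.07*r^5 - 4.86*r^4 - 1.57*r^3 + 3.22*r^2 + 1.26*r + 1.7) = -2.32*r^6 + 0.88*r^5 + 8.99*r^4 + 6.69*r^3 - 5.55*r^2 + 1.24*r - 0.51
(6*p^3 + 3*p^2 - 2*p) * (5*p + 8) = 30*p^4 + 63*p^3 + 14*p^2 - 16*p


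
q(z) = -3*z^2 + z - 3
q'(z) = 1 - 6*z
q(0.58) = -3.43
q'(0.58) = -2.48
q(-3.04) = -33.76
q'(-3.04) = 19.24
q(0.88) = -4.44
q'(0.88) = -4.28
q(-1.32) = -9.55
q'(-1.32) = 8.92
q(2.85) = -24.52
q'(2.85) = -16.10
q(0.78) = -4.05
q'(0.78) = -3.68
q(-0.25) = -3.44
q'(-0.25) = 2.50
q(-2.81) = -29.50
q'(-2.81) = 17.86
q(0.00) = -3.00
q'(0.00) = 1.00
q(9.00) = -237.00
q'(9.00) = -53.00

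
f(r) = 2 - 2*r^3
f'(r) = -6*r^2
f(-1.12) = 4.81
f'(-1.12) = -7.53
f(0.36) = 1.91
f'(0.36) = -0.78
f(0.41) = 1.86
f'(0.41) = -1.01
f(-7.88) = 980.61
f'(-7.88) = -372.57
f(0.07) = 2.00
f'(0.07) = -0.03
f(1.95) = -12.83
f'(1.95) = -22.82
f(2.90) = -46.78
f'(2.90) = -50.46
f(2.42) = -26.34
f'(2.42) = -35.14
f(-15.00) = 6752.00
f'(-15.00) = -1350.00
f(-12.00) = 3458.00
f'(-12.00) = -864.00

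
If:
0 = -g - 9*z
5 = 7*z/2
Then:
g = -90/7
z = 10/7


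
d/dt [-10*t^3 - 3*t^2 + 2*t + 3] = -30*t^2 - 6*t + 2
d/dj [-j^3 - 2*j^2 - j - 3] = -3*j^2 - 4*j - 1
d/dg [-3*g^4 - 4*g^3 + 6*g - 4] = -12*g^3 - 12*g^2 + 6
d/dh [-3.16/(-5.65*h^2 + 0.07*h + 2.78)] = (0.2212 - 35.708*h)/(-5.65*h^2 + 0.07*h + 2.78)^2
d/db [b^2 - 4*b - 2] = 2*b - 4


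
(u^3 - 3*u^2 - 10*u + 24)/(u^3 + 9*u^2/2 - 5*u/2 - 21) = 2*(u - 4)/(2*u + 7)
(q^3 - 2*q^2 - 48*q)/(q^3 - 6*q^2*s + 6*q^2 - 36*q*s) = (q - 8)/(q - 6*s)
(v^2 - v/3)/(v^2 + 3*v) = (v - 1/3)/(v + 3)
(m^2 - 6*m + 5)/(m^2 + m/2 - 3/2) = 2*(m - 5)/(2*m + 3)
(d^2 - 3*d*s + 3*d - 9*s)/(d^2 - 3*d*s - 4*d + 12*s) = (d + 3)/(d - 4)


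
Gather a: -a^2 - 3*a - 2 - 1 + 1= -a^2 - 3*a - 2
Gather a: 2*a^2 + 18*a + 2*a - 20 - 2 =2*a^2 + 20*a - 22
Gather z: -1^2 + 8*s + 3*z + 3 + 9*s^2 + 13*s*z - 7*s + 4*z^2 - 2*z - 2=9*s^2 + s + 4*z^2 + z*(13*s + 1)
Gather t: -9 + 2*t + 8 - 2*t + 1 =0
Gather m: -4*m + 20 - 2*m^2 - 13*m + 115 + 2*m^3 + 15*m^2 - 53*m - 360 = 2*m^3 + 13*m^2 - 70*m - 225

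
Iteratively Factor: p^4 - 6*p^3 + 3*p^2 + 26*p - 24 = (p - 4)*(p^3 - 2*p^2 - 5*p + 6) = (p - 4)*(p + 2)*(p^2 - 4*p + 3) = (p - 4)*(p - 3)*(p + 2)*(p - 1)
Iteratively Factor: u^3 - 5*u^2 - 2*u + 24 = (u - 4)*(u^2 - u - 6) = (u - 4)*(u + 2)*(u - 3)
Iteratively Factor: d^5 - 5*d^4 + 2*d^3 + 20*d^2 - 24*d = (d - 2)*(d^4 - 3*d^3 - 4*d^2 + 12*d) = (d - 2)^2*(d^3 - d^2 - 6*d) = d*(d - 2)^2*(d^2 - d - 6) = d*(d - 2)^2*(d + 2)*(d - 3)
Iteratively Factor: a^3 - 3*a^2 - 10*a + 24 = (a + 3)*(a^2 - 6*a + 8) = (a - 4)*(a + 3)*(a - 2)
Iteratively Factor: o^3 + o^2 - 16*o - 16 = (o + 1)*(o^2 - 16) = (o - 4)*(o + 1)*(o + 4)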